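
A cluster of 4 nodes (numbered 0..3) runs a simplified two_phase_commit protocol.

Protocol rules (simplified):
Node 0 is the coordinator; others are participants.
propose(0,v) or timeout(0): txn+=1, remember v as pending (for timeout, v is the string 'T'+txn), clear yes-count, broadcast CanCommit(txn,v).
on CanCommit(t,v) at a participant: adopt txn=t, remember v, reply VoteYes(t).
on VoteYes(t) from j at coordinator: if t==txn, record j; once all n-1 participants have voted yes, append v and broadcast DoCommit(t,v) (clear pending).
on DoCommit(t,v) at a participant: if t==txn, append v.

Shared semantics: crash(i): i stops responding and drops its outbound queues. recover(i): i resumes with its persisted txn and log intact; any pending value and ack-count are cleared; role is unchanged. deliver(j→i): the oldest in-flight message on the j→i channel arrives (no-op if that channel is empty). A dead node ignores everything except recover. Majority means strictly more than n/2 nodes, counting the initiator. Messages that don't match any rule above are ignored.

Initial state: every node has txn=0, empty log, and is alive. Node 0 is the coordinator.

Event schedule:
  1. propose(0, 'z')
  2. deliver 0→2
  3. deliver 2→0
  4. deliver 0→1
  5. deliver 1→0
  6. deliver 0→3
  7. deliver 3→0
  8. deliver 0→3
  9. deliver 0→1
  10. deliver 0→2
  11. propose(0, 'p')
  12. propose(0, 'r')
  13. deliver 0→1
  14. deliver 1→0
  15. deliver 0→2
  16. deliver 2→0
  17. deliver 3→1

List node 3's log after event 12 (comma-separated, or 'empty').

after 1 — propose(0,'z'): n0:coor/t1/[-]
after 2 — deliver 0→2: n2:part/t1/[-]
after 3 — deliver 2→0: ·
after 4 — deliver 0→1: n1:part/t1/[-]
after 5 — deliver 1→0: ·
after 6 — deliver 0→3: n3:part/t1/[-]
after 7 — deliver 3→0: n0:coor/t1/[z]
after 8 — deliver 0→3: n3:part/t1/[z]
after 9 — deliver 0→1: n1:part/t1/[z]
after 10 — deliver 0→2: n2:part/t1/[z]
after 11 — propose(0,'p'): n0:coor/t2/[z]
after 12 — propose(0,'r'): n0:coor/t3/[z]

z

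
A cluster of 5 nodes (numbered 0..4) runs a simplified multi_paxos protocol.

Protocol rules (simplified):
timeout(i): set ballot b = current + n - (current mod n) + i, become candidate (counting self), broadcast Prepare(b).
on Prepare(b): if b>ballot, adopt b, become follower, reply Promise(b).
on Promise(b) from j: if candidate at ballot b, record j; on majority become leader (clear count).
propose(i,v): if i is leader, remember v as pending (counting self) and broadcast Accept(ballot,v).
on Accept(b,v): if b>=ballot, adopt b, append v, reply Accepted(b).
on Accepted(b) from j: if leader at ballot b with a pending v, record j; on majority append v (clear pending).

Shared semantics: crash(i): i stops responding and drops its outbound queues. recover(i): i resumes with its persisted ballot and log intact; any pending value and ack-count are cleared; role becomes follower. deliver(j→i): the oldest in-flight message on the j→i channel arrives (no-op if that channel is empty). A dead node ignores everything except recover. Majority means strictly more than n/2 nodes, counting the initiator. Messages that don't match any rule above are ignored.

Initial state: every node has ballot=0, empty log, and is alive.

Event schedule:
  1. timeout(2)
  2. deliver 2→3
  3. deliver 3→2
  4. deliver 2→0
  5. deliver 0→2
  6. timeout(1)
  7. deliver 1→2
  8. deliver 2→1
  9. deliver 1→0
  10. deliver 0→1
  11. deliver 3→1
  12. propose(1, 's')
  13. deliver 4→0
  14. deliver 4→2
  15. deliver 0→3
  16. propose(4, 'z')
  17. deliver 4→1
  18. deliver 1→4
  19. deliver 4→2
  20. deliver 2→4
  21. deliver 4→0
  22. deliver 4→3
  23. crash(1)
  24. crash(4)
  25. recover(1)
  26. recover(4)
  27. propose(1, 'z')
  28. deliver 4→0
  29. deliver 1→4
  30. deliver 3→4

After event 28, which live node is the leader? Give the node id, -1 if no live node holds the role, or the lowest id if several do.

2

1. timeout(2):  <2:cand b7 ->
2. deliver 2→3:  <3:foll b7 ->
3. deliver 3→2:  nop
4. deliver 2→0:  <0:foll b7 ->
5. deliver 0→2:  <2:lead b7 ->
6. timeout(1):  <1:cand b6 ->
7. deliver 1→2:  nop
8. deliver 2→1:  <1:foll b7 ->
9. deliver 1→0:  nop
10. deliver 0→1:  nop
11. deliver 3→1:  nop
12. propose(1,'s'):  nop
13. deliver 4→0:  nop
14. deliver 4→2:  nop
15. deliver 0→3:  nop
16. propose(4,'z'):  nop
17. deliver 4→1:  nop
18. deliver 1→4:  <4:foll b6 ->
19. deliver 4→2:  nop
20. deliver 2→4:  <4:foll b7 ->
21. deliver 4→0:  nop
22. deliver 4→3:  nop
23. crash(1):  <1:✗foll b7 ->
24. crash(4):  <4:✗foll b7 ->
25. recover(1):  <1:foll b7 ->
26. recover(4):  <4:foll b7 ->
27. propose(1,'z'):  nop
28. deliver 4→0:  nop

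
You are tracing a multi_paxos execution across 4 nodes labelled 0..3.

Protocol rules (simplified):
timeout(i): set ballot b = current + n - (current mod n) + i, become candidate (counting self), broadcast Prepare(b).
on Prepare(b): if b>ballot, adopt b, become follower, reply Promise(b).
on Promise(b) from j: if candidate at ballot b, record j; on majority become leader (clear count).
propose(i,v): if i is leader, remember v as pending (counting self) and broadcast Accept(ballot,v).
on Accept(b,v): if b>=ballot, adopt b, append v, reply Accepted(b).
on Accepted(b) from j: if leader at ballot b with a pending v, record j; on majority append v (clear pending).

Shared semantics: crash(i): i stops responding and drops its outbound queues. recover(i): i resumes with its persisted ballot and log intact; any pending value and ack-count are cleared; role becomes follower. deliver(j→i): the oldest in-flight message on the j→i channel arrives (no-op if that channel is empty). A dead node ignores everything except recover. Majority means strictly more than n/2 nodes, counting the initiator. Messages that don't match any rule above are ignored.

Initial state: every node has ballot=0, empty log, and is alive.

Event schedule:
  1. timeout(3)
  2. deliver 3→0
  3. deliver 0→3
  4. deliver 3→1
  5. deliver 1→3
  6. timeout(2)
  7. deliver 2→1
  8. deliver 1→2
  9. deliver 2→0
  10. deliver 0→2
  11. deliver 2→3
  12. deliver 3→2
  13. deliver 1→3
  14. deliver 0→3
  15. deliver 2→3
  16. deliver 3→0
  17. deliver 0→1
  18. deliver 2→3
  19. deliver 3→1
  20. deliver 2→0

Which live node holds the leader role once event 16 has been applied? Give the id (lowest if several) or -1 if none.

1. timeout(3):  <3:cand b7 ->
2. deliver 3→0:  <0:foll b7 ->
3. deliver 0→3:  nop
4. deliver 3→1:  <1:foll b7 ->
5. deliver 1→3:  <3:lead b7 ->
6. timeout(2):  <2:cand b6 ->
7. deliver 2→1:  nop
8. deliver 1→2:  nop
9. deliver 2→0:  nop
10. deliver 0→2:  nop
11. deliver 2→3:  nop
12. deliver 3→2:  <2:foll b7 ->
13. deliver 1→3:  nop
14. deliver 0→3:  nop
15. deliver 2→3:  nop
16. deliver 3→0:  nop

3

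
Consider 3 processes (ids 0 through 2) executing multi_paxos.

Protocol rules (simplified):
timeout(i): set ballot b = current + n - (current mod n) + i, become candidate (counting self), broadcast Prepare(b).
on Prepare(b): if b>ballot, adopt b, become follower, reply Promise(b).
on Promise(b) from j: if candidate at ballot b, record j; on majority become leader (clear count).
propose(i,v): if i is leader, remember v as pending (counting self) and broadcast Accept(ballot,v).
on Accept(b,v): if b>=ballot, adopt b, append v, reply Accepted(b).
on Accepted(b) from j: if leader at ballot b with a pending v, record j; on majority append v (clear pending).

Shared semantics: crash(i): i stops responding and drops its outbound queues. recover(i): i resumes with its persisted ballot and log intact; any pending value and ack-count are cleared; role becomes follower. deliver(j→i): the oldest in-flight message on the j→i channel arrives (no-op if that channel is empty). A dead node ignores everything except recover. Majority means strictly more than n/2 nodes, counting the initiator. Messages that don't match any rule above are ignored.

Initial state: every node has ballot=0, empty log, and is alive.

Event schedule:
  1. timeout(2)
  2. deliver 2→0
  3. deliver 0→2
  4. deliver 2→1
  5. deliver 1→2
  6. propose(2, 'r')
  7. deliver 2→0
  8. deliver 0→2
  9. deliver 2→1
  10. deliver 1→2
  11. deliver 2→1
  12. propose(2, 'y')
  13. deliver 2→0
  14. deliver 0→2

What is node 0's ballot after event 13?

step 1 timeout(2): 2={cand,b=5,log=-}
step 2 deliver 2→0: 0={foll,b=5,log=-}
step 3 deliver 0→2: 2={lead,b=5,log=-}
step 4 deliver 2→1: 1={foll,b=5,log=-}
step 5 deliver 1→2: —
step 6 propose(2,'r'): —
step 7 deliver 2→0: 0={foll,b=5,log=r}
step 8 deliver 0→2: 2={lead,b=5,log=r}
step 9 deliver 2→1: 1={foll,b=5,log=r}
step 10 deliver 1→2: —
step 11 deliver 2→1: —
step 12 propose(2,'y'): —
step 13 deliver 2→0: 0={foll,b=5,log=r,y}

5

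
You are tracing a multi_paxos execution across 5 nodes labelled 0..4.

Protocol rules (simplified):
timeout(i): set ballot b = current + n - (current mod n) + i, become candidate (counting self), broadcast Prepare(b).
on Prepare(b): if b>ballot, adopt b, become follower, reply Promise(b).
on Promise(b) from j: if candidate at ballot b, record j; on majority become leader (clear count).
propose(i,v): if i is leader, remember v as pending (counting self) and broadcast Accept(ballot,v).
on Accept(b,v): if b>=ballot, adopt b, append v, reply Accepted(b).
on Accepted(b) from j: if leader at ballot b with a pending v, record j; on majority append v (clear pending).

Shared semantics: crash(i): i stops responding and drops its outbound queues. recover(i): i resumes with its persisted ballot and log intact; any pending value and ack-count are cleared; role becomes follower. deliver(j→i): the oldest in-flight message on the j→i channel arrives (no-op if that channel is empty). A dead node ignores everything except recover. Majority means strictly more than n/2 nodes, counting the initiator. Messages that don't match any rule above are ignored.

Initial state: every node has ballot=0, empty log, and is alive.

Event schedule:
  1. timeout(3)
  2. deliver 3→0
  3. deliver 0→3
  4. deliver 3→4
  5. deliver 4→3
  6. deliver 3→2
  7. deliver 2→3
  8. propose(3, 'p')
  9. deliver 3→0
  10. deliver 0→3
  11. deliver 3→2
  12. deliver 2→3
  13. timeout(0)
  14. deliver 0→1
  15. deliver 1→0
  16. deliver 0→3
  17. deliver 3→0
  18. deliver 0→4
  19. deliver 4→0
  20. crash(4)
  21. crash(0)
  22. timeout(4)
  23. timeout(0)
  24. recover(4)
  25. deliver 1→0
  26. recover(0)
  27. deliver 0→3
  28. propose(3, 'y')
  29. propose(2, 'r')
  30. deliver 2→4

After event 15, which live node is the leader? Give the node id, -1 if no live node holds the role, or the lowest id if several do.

[1] timeout(3) → N3(cand b8 [-])
[2] deliver 3→0 → N0(foll b8 [-])
[3] deliver 0→3 → ∅
[4] deliver 3→4 → N4(foll b8 [-])
[5] deliver 4→3 → N3(lead b8 [-])
[6] deliver 3→2 → N2(foll b8 [-])
[7] deliver 2→3 → ∅
[8] propose(3,'p') → ∅
[9] deliver 3→0 → N0(foll b8 [p])
[10] deliver 0→3 → ∅
[11] deliver 3→2 → N2(foll b8 [p])
[12] deliver 2→3 → N3(lead b8 [p])
[13] timeout(0) → N0(cand b10 [p])
[14] deliver 0→1 → N1(foll b10 [-])
[15] deliver 1→0 → ∅

3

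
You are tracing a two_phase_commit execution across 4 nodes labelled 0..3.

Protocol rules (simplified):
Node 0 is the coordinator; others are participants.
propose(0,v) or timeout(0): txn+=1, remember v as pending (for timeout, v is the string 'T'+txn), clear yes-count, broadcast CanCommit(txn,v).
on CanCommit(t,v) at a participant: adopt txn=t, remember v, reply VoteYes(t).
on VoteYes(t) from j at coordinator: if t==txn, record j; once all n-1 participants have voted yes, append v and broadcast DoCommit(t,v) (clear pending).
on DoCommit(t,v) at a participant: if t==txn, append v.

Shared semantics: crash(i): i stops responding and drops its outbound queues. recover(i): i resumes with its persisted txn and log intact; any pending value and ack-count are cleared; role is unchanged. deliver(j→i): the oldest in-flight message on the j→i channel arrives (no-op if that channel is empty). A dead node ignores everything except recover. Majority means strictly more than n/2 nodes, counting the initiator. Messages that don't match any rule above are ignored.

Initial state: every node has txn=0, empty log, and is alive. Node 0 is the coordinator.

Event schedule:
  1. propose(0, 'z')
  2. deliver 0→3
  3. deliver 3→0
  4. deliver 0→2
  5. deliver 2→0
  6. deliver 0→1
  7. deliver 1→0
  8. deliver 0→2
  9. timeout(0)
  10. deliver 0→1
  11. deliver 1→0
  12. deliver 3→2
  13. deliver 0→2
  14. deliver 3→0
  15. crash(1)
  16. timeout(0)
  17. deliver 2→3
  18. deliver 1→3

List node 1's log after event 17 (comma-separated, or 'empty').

z

after 1 — propose(0,'z'): n0:coor/t1/[-]
after 2 — deliver 0→3: n3:part/t1/[-]
after 3 — deliver 3→0: ·
after 4 — deliver 0→2: n2:part/t1/[-]
after 5 — deliver 2→0: ·
after 6 — deliver 0→1: n1:part/t1/[-]
after 7 — deliver 1→0: n0:coor/t1/[z]
after 8 — deliver 0→2: n2:part/t1/[z]
after 9 — timeout(0): n0:coor/t2/[z]
after 10 — deliver 0→1: n1:part/t1/[z]
after 11 — deliver 1→0: ·
after 12 — deliver 3→2: ·
after 13 — deliver 0→2: n2:part/t2/[z]
after 14 — deliver 3→0: ·
after 15 — crash(1): n1:✗part/t1/[z]
after 16 — timeout(0): n0:coor/t3/[z]
after 17 — deliver 2→3: ·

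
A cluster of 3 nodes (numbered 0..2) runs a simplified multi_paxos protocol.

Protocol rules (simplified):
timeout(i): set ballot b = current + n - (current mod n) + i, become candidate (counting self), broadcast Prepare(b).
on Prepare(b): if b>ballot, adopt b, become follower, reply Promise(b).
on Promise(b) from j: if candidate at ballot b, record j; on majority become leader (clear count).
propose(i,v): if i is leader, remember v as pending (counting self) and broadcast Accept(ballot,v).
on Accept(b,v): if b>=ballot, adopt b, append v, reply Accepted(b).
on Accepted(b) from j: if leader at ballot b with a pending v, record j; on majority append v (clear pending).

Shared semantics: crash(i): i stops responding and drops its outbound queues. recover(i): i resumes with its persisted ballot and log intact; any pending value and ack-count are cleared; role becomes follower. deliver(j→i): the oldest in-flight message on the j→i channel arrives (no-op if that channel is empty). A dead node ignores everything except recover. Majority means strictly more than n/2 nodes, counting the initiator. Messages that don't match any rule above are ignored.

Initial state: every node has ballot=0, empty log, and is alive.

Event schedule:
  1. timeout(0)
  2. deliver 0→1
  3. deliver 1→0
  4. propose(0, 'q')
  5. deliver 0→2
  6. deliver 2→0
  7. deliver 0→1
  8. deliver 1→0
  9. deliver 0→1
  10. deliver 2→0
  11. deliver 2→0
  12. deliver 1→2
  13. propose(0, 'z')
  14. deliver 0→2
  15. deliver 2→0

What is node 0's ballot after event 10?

3

after 1 — timeout(0): n0:cand/b3/[-]
after 2 — deliver 0→1: n1:foll/b3/[-]
after 3 — deliver 1→0: n0:lead/b3/[-]
after 4 — propose(0,'q'): ·
after 5 — deliver 0→2: n2:foll/b3/[-]
after 6 — deliver 2→0: ·
after 7 — deliver 0→1: n1:foll/b3/[q]
after 8 — deliver 1→0: n0:lead/b3/[q]
after 9 — deliver 0→1: ·
after 10 — deliver 2→0: ·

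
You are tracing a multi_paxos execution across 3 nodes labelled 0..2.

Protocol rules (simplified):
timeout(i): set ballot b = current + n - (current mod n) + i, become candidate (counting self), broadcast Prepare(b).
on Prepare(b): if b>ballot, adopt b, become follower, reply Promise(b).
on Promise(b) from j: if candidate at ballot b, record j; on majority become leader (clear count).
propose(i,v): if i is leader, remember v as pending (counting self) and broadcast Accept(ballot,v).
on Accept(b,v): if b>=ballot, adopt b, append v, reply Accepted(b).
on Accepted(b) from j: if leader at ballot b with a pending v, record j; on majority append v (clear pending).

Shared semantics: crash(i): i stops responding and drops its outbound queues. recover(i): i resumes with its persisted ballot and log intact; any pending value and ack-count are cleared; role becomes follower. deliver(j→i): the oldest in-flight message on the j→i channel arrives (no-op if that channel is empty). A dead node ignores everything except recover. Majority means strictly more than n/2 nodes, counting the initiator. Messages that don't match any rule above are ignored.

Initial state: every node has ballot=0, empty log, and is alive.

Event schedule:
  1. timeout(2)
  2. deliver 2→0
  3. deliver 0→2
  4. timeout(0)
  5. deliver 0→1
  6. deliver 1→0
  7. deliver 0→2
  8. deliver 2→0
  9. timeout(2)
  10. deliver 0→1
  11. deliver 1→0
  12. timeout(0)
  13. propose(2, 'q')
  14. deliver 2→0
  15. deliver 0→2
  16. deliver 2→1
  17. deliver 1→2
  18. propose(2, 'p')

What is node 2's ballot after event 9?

11

[1] timeout(2) → N2(cand b5 [-])
[2] deliver 2→0 → N0(foll b5 [-])
[3] deliver 0→2 → N2(lead b5 [-])
[4] timeout(0) → N0(cand b6 [-])
[5] deliver 0→1 → N1(foll b6 [-])
[6] deliver 1→0 → N0(lead b6 [-])
[7] deliver 0→2 → N2(foll b6 [-])
[8] deliver 2→0 → ∅
[9] timeout(2) → N2(cand b11 [-])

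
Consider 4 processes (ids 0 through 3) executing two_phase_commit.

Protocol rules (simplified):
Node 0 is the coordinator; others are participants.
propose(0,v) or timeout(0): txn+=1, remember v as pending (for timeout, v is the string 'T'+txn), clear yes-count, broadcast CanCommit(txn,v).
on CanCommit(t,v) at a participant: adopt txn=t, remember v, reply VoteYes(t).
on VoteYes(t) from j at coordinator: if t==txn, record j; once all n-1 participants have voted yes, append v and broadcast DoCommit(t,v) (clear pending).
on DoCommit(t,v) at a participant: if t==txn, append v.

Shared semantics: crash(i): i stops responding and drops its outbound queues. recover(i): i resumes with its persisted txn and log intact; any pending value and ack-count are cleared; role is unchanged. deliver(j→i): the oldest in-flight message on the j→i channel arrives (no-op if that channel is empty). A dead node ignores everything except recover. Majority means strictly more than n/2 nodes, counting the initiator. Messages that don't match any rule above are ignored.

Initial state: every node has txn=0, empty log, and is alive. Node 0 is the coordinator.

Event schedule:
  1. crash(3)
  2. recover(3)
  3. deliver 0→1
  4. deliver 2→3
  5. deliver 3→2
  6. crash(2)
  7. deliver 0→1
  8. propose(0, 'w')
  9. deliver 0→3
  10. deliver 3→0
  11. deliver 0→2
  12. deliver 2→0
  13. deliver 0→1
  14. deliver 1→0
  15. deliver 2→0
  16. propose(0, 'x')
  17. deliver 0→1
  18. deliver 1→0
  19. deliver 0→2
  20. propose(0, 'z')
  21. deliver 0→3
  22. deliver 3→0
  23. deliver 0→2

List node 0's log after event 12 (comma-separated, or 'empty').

empty

after 1 — crash(3): n3:✗part/t0/[-]
after 2 — recover(3): n3:part/t0/[-]
after 3 — deliver 0→1: ·
after 4 — deliver 2→3: ·
after 5 — deliver 3→2: ·
after 6 — crash(2): n2:✗part/t0/[-]
after 7 — deliver 0→1: ·
after 8 — propose(0,'w'): n0:coor/t1/[-]
after 9 — deliver 0→3: n3:part/t1/[-]
after 10 — deliver 3→0: ·
after 11 — deliver 0→2: ·
after 12 — deliver 2→0: ·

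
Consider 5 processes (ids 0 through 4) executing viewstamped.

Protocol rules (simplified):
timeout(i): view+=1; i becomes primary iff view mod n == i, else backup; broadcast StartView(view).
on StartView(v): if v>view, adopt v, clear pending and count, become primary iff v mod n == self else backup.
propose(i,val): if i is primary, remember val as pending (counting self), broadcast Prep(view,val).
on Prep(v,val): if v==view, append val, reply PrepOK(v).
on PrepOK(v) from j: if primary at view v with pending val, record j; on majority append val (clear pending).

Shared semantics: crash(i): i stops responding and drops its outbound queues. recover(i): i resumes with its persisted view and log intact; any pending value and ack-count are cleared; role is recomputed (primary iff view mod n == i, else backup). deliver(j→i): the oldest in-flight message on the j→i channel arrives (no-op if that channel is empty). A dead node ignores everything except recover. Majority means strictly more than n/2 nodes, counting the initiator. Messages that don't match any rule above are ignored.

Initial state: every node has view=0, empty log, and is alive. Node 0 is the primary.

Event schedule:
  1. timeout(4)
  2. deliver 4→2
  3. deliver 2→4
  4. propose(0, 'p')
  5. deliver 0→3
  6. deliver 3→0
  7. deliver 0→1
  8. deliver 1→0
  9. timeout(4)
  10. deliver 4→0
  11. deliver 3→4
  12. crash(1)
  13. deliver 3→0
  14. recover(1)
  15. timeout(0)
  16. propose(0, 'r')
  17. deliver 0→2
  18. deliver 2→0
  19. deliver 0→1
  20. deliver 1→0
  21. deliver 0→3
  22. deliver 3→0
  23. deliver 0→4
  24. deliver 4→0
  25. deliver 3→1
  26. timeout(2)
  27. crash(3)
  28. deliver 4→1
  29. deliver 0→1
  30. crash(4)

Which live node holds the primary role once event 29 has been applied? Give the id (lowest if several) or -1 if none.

2

after 1 — timeout(4): n4:back/v1/[-]
after 2 — deliver 4→2: n2:back/v1/[-]
after 3 — deliver 2→4: ·
after 4 — propose(0,'p'): ·
after 5 — deliver 0→3: n3:back/v0/[p]
after 6 — deliver 3→0: ·
after 7 — deliver 0→1: n1:back/v0/[p]
after 8 — deliver 1→0: n0:prim/v0/[p]
after 9 — timeout(4): n4:back/v2/[-]
after 10 — deliver 4→0: n0:back/v1/[p]
after 11 — deliver 3→4: ·
after 12 — crash(1): n1:✗back/v0/[p]
after 13 — deliver 3→0: ·
after 14 — recover(1): n1:back/v0/[p]
after 15 — timeout(0): n0:back/v2/[p]
after 16 — propose(0,'r'): ·
after 17 — deliver 0→2: ·
after 18 — deliver 2→0: ·
after 19 — deliver 0→1: n1:back/v2/[p]
after 20 — deliver 1→0: ·
after 21 — deliver 0→3: n3:back/v2/[p]
after 22 — deliver 3→0: ·
after 23 — deliver 0→4: ·
after 24 — deliver 4→0: ·
after 25 — deliver 3→1: ·
after 26 — timeout(2): n2:prim/v2/[-]
after 27 — crash(3): n3:✗back/v2/[p]
after 28 — deliver 4→1: ·
after 29 — deliver 0→1: ·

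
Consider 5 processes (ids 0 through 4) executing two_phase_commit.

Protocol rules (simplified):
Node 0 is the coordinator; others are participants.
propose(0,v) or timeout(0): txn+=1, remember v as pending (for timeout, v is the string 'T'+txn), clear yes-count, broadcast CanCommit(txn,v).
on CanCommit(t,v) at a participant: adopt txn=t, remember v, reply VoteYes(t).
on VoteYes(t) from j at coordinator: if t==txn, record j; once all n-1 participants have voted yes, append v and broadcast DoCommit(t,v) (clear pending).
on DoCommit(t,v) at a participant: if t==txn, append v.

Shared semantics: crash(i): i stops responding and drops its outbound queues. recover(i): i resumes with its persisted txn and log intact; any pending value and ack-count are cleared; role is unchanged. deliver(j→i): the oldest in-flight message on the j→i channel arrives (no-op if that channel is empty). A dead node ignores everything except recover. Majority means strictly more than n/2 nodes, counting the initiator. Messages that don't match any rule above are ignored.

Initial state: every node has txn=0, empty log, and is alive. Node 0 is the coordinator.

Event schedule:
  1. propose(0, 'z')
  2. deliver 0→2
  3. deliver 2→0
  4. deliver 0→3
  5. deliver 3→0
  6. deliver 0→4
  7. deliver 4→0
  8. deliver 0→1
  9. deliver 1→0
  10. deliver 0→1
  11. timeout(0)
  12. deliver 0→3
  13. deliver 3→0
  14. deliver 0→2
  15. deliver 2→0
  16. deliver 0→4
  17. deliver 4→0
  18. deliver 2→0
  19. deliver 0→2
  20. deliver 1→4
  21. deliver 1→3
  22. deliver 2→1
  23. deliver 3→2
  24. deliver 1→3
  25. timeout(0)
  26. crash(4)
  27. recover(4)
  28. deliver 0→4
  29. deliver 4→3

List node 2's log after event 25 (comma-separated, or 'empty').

z

[1] propose(0,'z') → N0(coor t1 [-])
[2] deliver 0→2 → N2(part t1 [-])
[3] deliver 2→0 → ∅
[4] deliver 0→3 → N3(part t1 [-])
[5] deliver 3→0 → ∅
[6] deliver 0→4 → N4(part t1 [-])
[7] deliver 4→0 → ∅
[8] deliver 0→1 → N1(part t1 [-])
[9] deliver 1→0 → N0(coor t1 [z])
[10] deliver 0→1 → N1(part t1 [z])
[11] timeout(0) → N0(coor t2 [z])
[12] deliver 0→3 → N3(part t1 [z])
[13] deliver 3→0 → ∅
[14] deliver 0→2 → N2(part t1 [z])
[15] deliver 2→0 → ∅
[16] deliver 0→4 → N4(part t1 [z])
[17] deliver 4→0 → ∅
[18] deliver 2→0 → ∅
[19] deliver 0→2 → N2(part t2 [z])
[20] deliver 1→4 → ∅
[21] deliver 1→3 → ∅
[22] deliver 2→1 → ∅
[23] deliver 3→2 → ∅
[24] deliver 1→3 → ∅
[25] timeout(0) → N0(coor t3 [z])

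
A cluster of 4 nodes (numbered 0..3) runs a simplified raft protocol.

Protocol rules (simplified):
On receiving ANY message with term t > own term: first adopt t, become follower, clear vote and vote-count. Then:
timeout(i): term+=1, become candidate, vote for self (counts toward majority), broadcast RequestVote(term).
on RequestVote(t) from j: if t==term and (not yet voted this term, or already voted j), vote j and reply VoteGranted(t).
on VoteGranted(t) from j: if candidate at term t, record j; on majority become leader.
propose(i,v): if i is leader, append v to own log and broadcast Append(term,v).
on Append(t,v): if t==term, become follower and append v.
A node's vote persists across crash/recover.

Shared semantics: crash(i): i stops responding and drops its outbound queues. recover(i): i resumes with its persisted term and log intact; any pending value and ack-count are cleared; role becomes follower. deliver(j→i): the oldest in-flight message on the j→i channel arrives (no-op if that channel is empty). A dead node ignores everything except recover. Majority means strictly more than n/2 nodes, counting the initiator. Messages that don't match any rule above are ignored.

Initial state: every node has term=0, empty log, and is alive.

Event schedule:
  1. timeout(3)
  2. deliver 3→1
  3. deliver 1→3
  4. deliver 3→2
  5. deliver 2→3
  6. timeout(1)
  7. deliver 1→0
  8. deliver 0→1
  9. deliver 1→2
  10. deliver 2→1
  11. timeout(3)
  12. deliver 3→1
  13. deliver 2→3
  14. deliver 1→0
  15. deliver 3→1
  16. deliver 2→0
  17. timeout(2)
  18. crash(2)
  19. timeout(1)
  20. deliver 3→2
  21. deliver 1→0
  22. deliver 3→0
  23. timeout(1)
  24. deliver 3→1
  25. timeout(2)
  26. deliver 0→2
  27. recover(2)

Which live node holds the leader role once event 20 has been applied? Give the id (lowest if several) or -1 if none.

-1

[1] timeout(3) → N3(cand t1 [-])
[2] deliver 3→1 → N1(foll t1 [-])
[3] deliver 1→3 → ∅
[4] deliver 3→2 → N2(foll t1 [-])
[5] deliver 2→3 → N3(lead t1 [-])
[6] timeout(1) → N1(cand t2 [-])
[7] deliver 1→0 → N0(foll t2 [-])
[8] deliver 0→1 → ∅
[9] deliver 1→2 → N2(foll t2 [-])
[10] deliver 2→1 → N1(lead t2 [-])
[11] timeout(3) → N3(cand t2 [-])
[12] deliver 3→1 → ∅
[13] deliver 2→3 → ∅
[14] deliver 1→0 → ∅
[15] deliver 3→1 → ∅
[16] deliver 2→0 → ∅
[17] timeout(2) → N2(cand t3 [-])
[18] crash(2) → N2(✗cand t3 [-])
[19] timeout(1) → N1(cand t3 [-])
[20] deliver 3→2 → ∅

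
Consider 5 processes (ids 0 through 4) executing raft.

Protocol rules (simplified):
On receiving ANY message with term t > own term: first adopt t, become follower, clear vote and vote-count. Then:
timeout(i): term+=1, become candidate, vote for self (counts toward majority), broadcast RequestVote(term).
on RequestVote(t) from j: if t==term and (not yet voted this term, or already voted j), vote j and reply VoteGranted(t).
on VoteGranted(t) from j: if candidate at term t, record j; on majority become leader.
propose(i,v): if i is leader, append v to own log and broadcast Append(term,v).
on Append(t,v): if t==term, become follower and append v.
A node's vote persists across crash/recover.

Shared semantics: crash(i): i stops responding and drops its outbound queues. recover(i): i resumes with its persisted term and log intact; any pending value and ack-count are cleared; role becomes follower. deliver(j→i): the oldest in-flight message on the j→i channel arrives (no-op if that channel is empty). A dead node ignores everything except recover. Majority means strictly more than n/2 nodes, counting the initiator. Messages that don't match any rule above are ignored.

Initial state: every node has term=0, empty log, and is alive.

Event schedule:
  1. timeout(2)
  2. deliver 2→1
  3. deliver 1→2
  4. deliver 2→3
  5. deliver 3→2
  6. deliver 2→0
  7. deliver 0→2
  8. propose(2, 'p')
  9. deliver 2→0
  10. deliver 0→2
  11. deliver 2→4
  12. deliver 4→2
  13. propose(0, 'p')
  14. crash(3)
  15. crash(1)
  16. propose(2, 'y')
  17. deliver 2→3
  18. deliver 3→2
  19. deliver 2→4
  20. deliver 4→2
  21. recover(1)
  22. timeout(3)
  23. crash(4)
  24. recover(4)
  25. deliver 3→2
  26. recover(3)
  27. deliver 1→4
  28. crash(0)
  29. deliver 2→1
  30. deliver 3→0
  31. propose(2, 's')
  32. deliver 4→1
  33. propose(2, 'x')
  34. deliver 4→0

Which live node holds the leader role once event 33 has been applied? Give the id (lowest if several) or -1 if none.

[1] timeout(2) → N2(cand t1 [-])
[2] deliver 2→1 → N1(foll t1 [-])
[3] deliver 1→2 → ∅
[4] deliver 2→3 → N3(foll t1 [-])
[5] deliver 3→2 → N2(lead t1 [-])
[6] deliver 2→0 → N0(foll t1 [-])
[7] deliver 0→2 → ∅
[8] propose(2,'p') → N2(lead t1 [p])
[9] deliver 2→0 → N0(foll t1 [p])
[10] deliver 0→2 → ∅
[11] deliver 2→4 → N4(foll t1 [-])
[12] deliver 4→2 → ∅
[13] propose(0,'p') → ∅
[14] crash(3) → N3(✗foll t1 [-])
[15] crash(1) → N1(✗foll t1 [-])
[16] propose(2,'y') → N2(lead t1 [p,y])
[17] deliver 2→3 → ∅
[18] deliver 3→2 → ∅
[19] deliver 2→4 → N4(foll t1 [p])
[20] deliver 4→2 → ∅
[21] recover(1) → N1(foll t1 [-])
[22] timeout(3) → ∅
[23] crash(4) → N4(✗foll t1 [p])
[24] recover(4) → N4(foll t1 [p])
[25] deliver 3→2 → ∅
[26] recover(3) → N3(foll t1 [-])
[27] deliver 1→4 → ∅
[28] crash(0) → N0(✗foll t1 [p])
[29] deliver 2→1 → N1(foll t1 [p])
[30] deliver 3→0 → ∅
[31] propose(2,'s') → N2(lead t1 [p,y,s])
[32] deliver 4→1 → ∅
[33] propose(2,'x') → N2(lead t1 [p,y,s,x])

2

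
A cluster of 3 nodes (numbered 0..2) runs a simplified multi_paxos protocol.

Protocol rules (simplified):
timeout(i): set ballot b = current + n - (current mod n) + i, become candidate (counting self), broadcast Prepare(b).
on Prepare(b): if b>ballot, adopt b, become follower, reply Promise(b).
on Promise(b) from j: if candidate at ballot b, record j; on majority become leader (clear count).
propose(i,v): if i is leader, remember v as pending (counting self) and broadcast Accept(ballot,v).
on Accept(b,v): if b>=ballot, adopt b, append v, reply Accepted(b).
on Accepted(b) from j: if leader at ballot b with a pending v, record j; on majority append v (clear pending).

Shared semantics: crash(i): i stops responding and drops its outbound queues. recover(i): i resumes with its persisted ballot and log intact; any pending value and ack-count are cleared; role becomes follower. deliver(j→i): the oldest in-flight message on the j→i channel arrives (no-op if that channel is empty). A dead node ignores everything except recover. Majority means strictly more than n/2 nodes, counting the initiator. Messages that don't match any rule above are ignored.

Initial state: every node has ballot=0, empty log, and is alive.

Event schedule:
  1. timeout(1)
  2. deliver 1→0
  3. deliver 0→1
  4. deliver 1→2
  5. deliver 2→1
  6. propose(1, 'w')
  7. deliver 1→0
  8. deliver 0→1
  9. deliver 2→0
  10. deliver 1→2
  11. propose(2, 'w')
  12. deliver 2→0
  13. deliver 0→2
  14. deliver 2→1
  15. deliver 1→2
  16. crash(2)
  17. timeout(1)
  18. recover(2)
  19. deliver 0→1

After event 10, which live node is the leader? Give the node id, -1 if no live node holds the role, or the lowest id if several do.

step 1 timeout(1): 1={cand,b=4,log=-}
step 2 deliver 1→0: 0={foll,b=4,log=-}
step 3 deliver 0→1: 1={lead,b=4,log=-}
step 4 deliver 1→2: 2={foll,b=4,log=-}
step 5 deliver 2→1: —
step 6 propose(1,'w'): —
step 7 deliver 1→0: 0={foll,b=4,log=w}
step 8 deliver 0→1: 1={lead,b=4,log=w}
step 9 deliver 2→0: —
step 10 deliver 1→2: 2={foll,b=4,log=w}

1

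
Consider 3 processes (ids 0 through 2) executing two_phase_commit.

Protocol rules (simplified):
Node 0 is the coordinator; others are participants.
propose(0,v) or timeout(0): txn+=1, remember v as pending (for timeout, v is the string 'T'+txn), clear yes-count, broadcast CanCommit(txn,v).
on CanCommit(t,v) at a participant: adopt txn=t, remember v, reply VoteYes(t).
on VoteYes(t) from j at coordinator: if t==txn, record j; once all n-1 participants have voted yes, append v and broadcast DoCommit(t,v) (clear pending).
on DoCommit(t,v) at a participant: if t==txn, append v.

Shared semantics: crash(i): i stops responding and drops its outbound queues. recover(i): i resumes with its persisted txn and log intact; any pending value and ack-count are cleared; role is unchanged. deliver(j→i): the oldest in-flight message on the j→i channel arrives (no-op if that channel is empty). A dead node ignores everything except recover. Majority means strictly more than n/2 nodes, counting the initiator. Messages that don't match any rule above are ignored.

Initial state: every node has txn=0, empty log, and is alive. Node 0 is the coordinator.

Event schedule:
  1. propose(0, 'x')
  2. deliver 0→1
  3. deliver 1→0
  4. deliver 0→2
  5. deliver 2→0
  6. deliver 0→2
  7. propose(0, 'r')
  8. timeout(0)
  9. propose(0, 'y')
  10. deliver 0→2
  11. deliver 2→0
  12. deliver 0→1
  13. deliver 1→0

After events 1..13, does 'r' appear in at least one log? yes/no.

1. propose(0,'x'):  <0:coor t1 ->
2. deliver 0→1:  <1:part t1 ->
3. deliver 1→0:  nop
4. deliver 0→2:  <2:part t1 ->
5. deliver 2→0:  <0:coor t1 x>
6. deliver 0→2:  <2:part t1 x>
7. propose(0,'r'):  <0:coor t2 x>
8. timeout(0):  <0:coor t3 x>
9. propose(0,'y'):  <0:coor t4 x>
10. deliver 0→2:  <2:part t2 x>
11. deliver 2→0:  nop
12. deliver 0→1:  <1:part t1 x>
13. deliver 1→0:  nop

no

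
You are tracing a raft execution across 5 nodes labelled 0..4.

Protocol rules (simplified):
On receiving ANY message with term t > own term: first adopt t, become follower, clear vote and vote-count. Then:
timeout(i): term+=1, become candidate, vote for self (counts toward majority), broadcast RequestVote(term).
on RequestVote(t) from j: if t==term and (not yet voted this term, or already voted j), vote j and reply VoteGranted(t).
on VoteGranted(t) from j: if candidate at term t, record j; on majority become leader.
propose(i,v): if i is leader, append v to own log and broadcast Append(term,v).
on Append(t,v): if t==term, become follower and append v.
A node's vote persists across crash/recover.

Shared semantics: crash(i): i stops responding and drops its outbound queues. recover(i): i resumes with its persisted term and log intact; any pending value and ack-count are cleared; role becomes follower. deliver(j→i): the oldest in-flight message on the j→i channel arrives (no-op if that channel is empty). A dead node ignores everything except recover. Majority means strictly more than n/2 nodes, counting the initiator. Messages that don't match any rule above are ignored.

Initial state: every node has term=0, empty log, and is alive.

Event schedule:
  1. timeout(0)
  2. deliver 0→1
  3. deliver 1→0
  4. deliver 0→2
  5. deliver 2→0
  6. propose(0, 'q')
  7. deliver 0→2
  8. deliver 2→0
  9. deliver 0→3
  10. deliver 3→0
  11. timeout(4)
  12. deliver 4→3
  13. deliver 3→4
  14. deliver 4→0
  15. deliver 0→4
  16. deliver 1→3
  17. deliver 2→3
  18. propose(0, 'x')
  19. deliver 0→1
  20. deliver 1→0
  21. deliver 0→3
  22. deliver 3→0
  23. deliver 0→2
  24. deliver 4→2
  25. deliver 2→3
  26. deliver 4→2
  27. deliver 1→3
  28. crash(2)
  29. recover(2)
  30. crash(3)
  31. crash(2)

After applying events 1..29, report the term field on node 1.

1. timeout(0):  <0:cand t1 ->
2. deliver 0→1:  <1:foll t1 ->
3. deliver 1→0:  nop
4. deliver 0→2:  <2:foll t1 ->
5. deliver 2→0:  <0:lead t1 ->
6. propose(0,'q'):  <0:lead t1 q>
7. deliver 0→2:  <2:foll t1 q>
8. deliver 2→0:  nop
9. deliver 0→3:  <3:foll t1 ->
10. deliver 3→0:  nop
11. timeout(4):  <4:cand t1 ->
12. deliver 4→3:  nop
13. deliver 3→4:  nop
14. deliver 4→0:  nop
15. deliver 0→4:  nop
16. deliver 1→3:  nop
17. deliver 2→3:  nop
18. propose(0,'x'):  <0:lead t1 q,x>
19. deliver 0→1:  <1:foll t1 q>
20. deliver 1→0:  nop
21. deliver 0→3:  <3:foll t1 q>
22. deliver 3→0:  nop
23. deliver 0→2:  <2:foll t1 q,x>
24. deliver 4→2:  nop
25. deliver 2→3:  nop
26. deliver 4→2:  nop
27. deliver 1→3:  nop
28. crash(2):  <2:✗foll t1 q,x>
29. recover(2):  <2:foll t1 q,x>

1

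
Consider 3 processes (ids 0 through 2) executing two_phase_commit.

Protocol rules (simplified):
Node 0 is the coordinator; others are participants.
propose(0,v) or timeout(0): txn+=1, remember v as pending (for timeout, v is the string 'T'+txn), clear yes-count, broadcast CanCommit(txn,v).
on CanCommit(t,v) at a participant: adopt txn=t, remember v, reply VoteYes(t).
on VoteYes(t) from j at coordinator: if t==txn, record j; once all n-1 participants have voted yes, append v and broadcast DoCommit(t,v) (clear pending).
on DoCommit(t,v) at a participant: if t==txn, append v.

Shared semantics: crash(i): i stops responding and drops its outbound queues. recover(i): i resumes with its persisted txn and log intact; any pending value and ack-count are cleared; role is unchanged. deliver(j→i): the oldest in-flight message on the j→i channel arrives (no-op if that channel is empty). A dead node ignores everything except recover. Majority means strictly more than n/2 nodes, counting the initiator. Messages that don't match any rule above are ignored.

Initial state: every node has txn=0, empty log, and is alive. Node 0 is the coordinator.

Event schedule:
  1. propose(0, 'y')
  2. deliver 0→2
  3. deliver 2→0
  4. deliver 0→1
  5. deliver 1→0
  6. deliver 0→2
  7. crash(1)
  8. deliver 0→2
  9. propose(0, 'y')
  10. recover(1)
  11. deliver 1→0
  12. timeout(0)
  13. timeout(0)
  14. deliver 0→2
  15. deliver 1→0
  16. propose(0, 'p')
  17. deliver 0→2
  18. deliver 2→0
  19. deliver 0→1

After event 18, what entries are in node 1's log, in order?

step 1 propose(0,'y'): 0={coor,t=1,log=-}
step 2 deliver 0→2: 2={part,t=1,log=-}
step 3 deliver 2→0: —
step 4 deliver 0→1: 1={part,t=1,log=-}
step 5 deliver 1→0: 0={coor,t=1,log=y}
step 6 deliver 0→2: 2={part,t=1,log=y}
step 7 crash(1): 1={✗part,t=1,log=-}
step 8 deliver 0→2: —
step 9 propose(0,'y'): 0={coor,t=2,log=y}
step 10 recover(1): 1={part,t=1,log=-}
step 11 deliver 1→0: —
step 12 timeout(0): 0={coor,t=3,log=y}
step 13 timeout(0): 0={coor,t=4,log=y}
step 14 deliver 0→2: 2={part,t=2,log=y}
step 15 deliver 1→0: —
step 16 propose(0,'p'): 0={coor,t=5,log=y}
step 17 deliver 0→2: 2={part,t=3,log=y}
step 18 deliver 2→0: —

empty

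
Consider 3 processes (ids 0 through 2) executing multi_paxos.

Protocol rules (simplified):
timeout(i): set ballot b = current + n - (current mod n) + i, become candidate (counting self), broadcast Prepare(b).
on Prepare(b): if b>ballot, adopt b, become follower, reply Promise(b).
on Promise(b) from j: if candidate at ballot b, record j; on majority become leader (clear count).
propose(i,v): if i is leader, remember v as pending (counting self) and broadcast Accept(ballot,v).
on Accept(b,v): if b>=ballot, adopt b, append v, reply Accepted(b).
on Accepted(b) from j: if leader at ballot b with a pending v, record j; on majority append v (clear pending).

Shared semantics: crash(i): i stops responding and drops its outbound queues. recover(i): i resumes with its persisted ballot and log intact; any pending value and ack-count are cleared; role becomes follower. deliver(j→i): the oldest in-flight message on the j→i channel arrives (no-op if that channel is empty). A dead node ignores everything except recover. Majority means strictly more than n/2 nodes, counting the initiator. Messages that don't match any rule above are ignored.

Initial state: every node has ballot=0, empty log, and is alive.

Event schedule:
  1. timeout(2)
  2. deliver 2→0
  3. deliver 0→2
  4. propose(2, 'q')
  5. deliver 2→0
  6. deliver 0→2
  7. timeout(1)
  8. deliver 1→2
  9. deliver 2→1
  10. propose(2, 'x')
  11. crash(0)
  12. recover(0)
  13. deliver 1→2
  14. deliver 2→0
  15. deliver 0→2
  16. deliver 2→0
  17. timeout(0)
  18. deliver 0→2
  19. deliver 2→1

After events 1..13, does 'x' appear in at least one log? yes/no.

1. timeout(2):  <2:cand b5 ->
2. deliver 2→0:  <0:foll b5 ->
3. deliver 0→2:  <2:lead b5 ->
4. propose(2,'q'):  nop
5. deliver 2→0:  <0:foll b5 q>
6. deliver 0→2:  <2:lead b5 q>
7. timeout(1):  <1:cand b4 ->
8. deliver 1→2:  nop
9. deliver 2→1:  <1:foll b5 ->
10. propose(2,'x'):  nop
11. crash(0):  <0:✗foll b5 q>
12. recover(0):  <0:foll b5 q>
13. deliver 1→2:  nop

no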